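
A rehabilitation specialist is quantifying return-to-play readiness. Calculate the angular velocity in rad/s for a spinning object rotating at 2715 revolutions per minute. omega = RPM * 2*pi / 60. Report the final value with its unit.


omega = RPM * 2*pi / 60
= 2715 * 6.28318531 / 60
= 284.314 rad/s

284.314 rad/s


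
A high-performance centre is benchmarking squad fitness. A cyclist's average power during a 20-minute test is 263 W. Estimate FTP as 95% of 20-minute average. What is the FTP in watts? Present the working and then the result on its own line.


FTP = 20-min power * 0.95
= 263 * 0.95
= 249.85 W

249.85 W


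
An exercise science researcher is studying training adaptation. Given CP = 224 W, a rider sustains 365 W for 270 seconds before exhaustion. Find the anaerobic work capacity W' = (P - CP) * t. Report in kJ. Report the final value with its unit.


Excess power = 365 - 224 = 141 W
Work above CP = 141 * 270 = 38070 J
W' = 38.07 kJ

38.07 kJ


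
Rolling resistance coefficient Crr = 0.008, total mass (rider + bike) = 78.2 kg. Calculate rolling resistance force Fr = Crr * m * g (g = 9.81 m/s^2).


Fr = Crr * m * g
= 0.008 * 78.2 * 9.81
= 6.137 N

6.137 N


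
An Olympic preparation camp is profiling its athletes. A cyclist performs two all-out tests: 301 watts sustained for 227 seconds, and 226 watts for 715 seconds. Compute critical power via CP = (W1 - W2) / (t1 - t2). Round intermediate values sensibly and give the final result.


W1 = P1 * t1 = 301 * 227 = 68327 J
W2 = P2 * t2 = 226 * 715 = 161590 J
CP = (68327 - 161590) / (227 - 715)
= 191.11 W

191.11 W


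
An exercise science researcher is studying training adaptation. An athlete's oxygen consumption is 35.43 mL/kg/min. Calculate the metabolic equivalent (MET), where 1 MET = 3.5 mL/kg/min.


MET = VO2 / 3.5
= 35.43 / 3.5
= 10.12 METs

10.12 METs


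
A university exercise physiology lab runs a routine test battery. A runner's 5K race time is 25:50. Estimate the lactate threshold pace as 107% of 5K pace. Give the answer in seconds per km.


Total race time = 25*60 + 50 = 1550 seconds
5K pace = 1550 / 5 = 310.0 sec/km
LT pace = 310.0 * 1.07 = 331.7 sec/km

331.7 s/km


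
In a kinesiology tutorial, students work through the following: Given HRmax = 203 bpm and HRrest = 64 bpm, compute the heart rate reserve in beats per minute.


Heart rate reserve = maximum HR minus resting HR
HRR = 203 - 64 = 139 bpm

139 bpm


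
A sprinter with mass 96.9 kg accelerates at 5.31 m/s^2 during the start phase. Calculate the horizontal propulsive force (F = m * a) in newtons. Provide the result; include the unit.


F = m * a
= 96.9 * 5.31
= 514.54 N

514.54 N


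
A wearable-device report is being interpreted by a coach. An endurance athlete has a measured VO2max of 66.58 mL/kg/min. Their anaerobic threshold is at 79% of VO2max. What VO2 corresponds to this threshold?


Anaerobic threshold VO2 = VO2max * 79%
= 66.58 * 0.79
= 52.6 mL/kg/min

52.6 mL/kg/min


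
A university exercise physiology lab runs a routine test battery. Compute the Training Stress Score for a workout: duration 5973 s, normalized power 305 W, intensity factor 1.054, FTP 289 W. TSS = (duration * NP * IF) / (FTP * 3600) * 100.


Product = 5973 * 305 * 1.054 = 1920140.31
Base = 289 * 3600 = 1040400
TSS = 1920140.31 / 1040400 * 100 = 184.56

184.56 TSS


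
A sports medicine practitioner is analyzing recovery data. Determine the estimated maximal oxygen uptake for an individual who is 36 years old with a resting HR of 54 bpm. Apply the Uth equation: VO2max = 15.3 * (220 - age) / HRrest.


HRmax = 220 - 36 = 184
VO2max = 15.3 * (184 / 54)
= 15.3 * 3.4074
= 52.13 mL/kg/min

52.13 mL/kg/min


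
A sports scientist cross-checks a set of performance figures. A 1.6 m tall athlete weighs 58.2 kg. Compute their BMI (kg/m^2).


height^2 = 2.56 m^2
BMI = 58.2 / 2.56 = 22.73 kg/m^2

22.73 kg/m^2


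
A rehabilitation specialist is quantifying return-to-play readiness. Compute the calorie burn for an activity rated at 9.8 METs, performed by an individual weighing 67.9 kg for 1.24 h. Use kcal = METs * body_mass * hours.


Product of METs and mass = 9.8 * 67.9 = 665.42
Total kcal = 665.42 * 1.24 = 825.12 kcal

825.12 kcal


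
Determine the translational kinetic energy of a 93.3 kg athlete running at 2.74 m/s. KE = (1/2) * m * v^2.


KE = 0.5 * m * v^2
= 0.5 * 93.3 * 2.74^2
= 0.5 * 93.3 * 7.5076
= 350.23 J

350.23 J


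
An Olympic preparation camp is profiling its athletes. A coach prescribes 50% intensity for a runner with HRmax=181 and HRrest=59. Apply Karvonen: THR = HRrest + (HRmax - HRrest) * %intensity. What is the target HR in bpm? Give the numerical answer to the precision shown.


Heart rate reserve = 181 - 59 = 122
Intensity fraction = 50 / 100 = 0.5
THR = 59 + 122 * 0.5 = 120.0 bpm

120.0 bpm


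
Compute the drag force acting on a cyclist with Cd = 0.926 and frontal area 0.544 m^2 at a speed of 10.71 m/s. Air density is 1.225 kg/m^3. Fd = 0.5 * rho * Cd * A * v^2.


Step 1: v^2 = 114.7041
Step 2: Fd = 0.5 * 1.225 * 0.926 * 0.544 * 114.7041
= 35.391 N

35.391 N


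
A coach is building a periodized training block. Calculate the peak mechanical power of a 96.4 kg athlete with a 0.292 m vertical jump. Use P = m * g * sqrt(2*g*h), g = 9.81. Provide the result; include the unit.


First, sqrt(2gh) = sqrt(2 * 9.81 * 0.292)
= sqrt(5.72904) = 2.393541 m/s
Power = 96.4 * 9.81 * 2.393541 = 2263.53 W

2263.53 W


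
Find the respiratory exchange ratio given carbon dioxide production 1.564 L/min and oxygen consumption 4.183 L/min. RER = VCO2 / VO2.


VCO2 = 1.564 L/min
VO2 = 4.183 L/min
RER = 1.564 / 4.183 = 0.3739

0.3739


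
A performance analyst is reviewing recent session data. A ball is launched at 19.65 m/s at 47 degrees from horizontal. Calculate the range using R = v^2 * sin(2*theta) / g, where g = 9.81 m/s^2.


sin(2 * 47) = sin(94) = 0.997564
v^2 = 19.65^2 = 386.1225
R = 386.1225 * 0.997564 / 9.81
= 39.264 m

39.264 m


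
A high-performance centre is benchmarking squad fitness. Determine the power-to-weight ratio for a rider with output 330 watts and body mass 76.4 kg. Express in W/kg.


P/W = 330 / 76.4 = 4.319 W/kg

4.319 W/kg


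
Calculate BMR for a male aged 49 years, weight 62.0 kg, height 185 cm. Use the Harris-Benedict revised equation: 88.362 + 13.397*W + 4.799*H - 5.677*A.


Substituting values:
W term = 13.397 * 62.0 = 830.614
H term = 4.799 * 185 = 887.815
A term = 5.677 * 49 = 278.173
BMR = 1528.62 kcal/day

1528.62 kcal/day


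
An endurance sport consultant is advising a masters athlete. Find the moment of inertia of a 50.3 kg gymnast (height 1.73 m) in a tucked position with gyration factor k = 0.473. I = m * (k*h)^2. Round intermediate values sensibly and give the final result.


Radius of gyration = 0.473 * 1.73 = 0.81829 m
I = 50.3 * 0.81829^2
= 50.3 * 0.669599
= 33.681 kg*m^2

33.681 kg*m^2


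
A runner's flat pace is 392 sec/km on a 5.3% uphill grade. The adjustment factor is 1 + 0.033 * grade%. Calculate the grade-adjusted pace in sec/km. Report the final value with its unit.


Factor = 1 + 0.033 * 5.3 = 1.1749
Adjusted pace = 392 * 1.1749
= 460.56 sec/km

460.56 s/km


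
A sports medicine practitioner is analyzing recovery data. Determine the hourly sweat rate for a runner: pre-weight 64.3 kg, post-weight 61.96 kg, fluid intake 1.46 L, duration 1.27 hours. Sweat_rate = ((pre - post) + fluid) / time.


Mass lost = 64.3 - 61.96 = 2.34 kg
Add fluid consumed: 2.34 + 1.46 = 3.8 L total sweat
Sweat rate = 3.8 / 1.27 = 2.992 L/h

2.992 L/h


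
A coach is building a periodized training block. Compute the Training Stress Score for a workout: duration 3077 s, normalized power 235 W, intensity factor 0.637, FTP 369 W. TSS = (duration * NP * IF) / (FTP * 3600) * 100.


Product = 3077 * 235 * 0.637 = 460611.515
Base = 369 * 3600 = 1328400
TSS = 460611.515 / 1328400 * 100 = 34.67

34.67 TSS


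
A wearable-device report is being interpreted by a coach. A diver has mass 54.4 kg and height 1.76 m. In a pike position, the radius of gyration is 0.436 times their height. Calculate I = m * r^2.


r = 0.436 * 1.76 = 0.76736 m
I = m * r^2 = 54.4 * 0.588841 = 32.033 kg*m^2

32.033 kg*m^2


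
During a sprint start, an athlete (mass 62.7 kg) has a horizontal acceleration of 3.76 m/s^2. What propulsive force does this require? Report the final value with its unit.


Propulsive force = mass * acceleration
= 62.7 kg * 3.76 m/s^2
= 235.75 N

235.75 N


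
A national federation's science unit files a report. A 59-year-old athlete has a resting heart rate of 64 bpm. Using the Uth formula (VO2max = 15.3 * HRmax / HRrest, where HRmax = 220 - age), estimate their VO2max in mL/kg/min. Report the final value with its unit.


HRmax = 220 - 59 = 161 bpm
Ratio = HRmax / HRrest = 161 / 64 = 2.5156
VO2max = 15.3 * 2.5156 = 38.49 mL/kg/min

38.49 mL/kg/min


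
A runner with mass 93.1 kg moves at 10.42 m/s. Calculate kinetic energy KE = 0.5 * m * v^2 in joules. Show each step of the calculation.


v^2 = 10.42^2 = 108.5764
KE = 0.5 * 93.1 * 108.5764
= 5054.23 J

5054.23 J


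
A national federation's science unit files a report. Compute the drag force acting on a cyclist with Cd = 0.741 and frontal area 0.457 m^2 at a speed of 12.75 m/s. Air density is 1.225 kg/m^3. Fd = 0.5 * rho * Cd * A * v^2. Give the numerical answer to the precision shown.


Step 1: v^2 = 162.5625
Step 2: Fd = 0.5 * 1.225 * 0.741 * 0.457 * 162.5625
= 33.718 N

33.718 N


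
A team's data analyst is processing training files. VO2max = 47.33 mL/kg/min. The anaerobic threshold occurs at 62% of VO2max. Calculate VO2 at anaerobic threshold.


AT fraction = 62 / 100 = 0.62
AT VO2 = 47.33 * 0.62
= 29.34 mL/kg/min

29.34 mL/kg/min


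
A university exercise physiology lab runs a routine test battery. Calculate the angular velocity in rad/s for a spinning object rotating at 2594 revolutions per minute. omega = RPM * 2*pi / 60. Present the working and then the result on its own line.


omega = RPM * 2*pi / 60
= 2594 * 6.28318531 / 60
= 271.643 rad/s

271.643 rad/s


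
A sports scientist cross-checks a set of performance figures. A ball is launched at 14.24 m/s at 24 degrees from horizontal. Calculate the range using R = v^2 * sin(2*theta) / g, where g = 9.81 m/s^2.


sin(2 * 24) = sin(48) = 0.743145
v^2 = 14.24^2 = 202.7776
R = 202.7776 * 0.743145 / 9.81
= 15.361 m

15.361 m


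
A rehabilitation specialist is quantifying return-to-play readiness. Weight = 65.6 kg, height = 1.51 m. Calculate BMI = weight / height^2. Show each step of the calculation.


height^2 = 1.51^2 = 2.2801
BMI = 65.6 / 2.2801 = 28.77 kg/m^2

28.77 kg/m^2


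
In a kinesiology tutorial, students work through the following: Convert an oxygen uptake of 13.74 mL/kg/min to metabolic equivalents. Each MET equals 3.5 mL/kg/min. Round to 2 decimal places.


One MET = 3.5 mL/kg/min
Number of METs = 13.74 / 3.5
= 3.93 METs

3.93 METs


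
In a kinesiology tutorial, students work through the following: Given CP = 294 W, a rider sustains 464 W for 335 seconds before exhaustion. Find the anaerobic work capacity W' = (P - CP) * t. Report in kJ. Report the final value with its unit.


Excess power = 464 - 294 = 170 W
Work above CP = 170 * 335 = 56950 J
W' = 56.95 kJ

56.95 kJ


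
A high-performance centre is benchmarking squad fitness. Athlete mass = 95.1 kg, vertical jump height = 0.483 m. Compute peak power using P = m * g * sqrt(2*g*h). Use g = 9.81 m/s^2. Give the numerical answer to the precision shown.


sqrt(2 * 9.81 * 0.483) = sqrt(9.47646) = 3.078386 m/s
P = 95.1 * 9.81 * 3.078386
= 2871.92 W

2871.92 W


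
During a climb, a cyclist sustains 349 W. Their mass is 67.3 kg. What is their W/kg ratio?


Power-to-weight = 349 W / 67.3 kg
= 5.186 W/kg

5.186 W/kg


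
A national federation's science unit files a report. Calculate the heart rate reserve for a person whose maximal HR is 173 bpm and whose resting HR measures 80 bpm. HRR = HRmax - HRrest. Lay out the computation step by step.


HRmax = 173 bpm
HRrest = 80 bpm
HRR = 173 - 80 = 93 bpm

93 bpm


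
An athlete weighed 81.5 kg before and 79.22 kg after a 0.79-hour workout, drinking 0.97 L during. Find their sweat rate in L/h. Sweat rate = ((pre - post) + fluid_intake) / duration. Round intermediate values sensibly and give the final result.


Body mass change = 2.28 kg
Total sweat loss = 2.28 + 0.97 = 3.25 L
Rate = 3.25 / 0.79 = 4.114 L/h

4.114 L/h


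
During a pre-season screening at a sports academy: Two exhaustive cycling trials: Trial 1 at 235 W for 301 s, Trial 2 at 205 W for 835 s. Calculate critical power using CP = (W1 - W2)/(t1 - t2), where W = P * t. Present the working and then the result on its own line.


W1 = 235 * 301 = 70735 J
W2 = 205 * 835 = 171175 J
CP = (70735 - 171175) / (301 - 835)
= -100440 / -534
= 188.09 W

188.09 W


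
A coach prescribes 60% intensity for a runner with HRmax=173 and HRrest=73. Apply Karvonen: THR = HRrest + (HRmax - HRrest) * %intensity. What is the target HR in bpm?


Heart rate reserve = 173 - 73 = 100
Intensity fraction = 60 / 100 = 0.6
THR = 73 + 100 * 0.6 = 133.0 bpm

133.0 bpm


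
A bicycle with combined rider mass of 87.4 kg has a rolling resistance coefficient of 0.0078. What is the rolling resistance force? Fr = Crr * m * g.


Fr = 0.0078 * 87.4 * 9.81
= 0.68172 * 9.81
= 6.688 N

6.688 N


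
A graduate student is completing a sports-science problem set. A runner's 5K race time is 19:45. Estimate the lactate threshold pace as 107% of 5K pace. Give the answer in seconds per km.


Total race time = 19*60 + 45 = 1185 seconds
5K pace = 1185 / 5 = 237.0 sec/km
LT pace = 237.0 * 1.07 = 253.59 sec/km

253.59 s/km


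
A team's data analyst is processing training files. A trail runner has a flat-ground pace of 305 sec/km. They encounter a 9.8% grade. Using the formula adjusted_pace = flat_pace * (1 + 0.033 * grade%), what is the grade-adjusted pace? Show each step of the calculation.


Grade factor = 1 + 0.033 * 9.8 = 1.3234
Adjusted = 305 * 1.3234 = 403.64 sec/km

403.64 s/km


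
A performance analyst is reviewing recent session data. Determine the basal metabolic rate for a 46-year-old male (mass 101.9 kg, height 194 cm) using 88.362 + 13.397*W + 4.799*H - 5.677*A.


BMR = 88.362 + 13.397*101.9 + 4.799*194 - 5.677*46
= 2123.38 kcal/day

2123.38 kcal/day


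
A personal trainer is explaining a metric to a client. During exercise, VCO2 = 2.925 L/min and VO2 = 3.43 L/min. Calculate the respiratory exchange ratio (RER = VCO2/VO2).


RER = VCO2 / VO2
= 2.925 / 3.43
= 0.8528

0.8528


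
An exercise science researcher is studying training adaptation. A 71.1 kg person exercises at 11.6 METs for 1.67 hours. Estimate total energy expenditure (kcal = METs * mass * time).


Energy = METs * mass(kg) * time(h)
= 11.6 * 71.1 * 1.67
= 1377.35 kcal

1377.35 kcal


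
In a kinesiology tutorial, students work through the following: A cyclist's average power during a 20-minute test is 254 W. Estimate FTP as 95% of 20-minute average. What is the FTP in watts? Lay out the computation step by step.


FTP = 20-min power * 0.95
= 254 * 0.95
= 241.3 W

241.3 W


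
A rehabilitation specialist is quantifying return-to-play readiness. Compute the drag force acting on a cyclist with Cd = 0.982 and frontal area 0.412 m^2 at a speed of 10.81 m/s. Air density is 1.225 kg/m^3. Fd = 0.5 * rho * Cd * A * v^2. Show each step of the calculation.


Step 1: v^2 = 116.8561
Step 2: Fd = 0.5 * 1.225 * 0.982 * 0.412 * 116.8561
= 28.958 N

28.958 N


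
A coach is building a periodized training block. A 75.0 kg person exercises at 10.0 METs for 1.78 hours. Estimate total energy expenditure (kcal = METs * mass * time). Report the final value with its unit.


Energy = METs * mass(kg) * time(h)
= 10.0 * 75.0 * 1.78
= 1335.0 kcal

1335.0 kcal


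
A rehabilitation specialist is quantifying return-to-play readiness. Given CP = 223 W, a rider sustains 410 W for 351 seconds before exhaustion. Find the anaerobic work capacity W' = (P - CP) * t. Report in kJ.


Excess power = 410 - 223 = 187 W
Work above CP = 187 * 351 = 65637 J
W' = 65.637 kJ

65.637 kJ


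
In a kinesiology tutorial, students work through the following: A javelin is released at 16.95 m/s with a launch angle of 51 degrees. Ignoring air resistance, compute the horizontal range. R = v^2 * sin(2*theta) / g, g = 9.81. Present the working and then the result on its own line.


Launch speed squared = 287.3025
sin(2 * 51 deg) = 0.978148
Range = 287.3025 * 0.978148 / 9.81
= 28.647 m

28.647 m


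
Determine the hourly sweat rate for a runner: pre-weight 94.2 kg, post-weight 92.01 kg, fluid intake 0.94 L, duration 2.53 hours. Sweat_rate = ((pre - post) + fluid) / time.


Mass lost = 94.2 - 92.01 = 2.19 kg
Add fluid consumed: 2.19 + 0.94 = 3.13 L total sweat
Sweat rate = 3.13 / 2.53 = 1.237 L/h

1.237 L/h


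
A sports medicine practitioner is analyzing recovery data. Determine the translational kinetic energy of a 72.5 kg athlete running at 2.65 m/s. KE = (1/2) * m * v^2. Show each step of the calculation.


KE = 0.5 * m * v^2
= 0.5 * 72.5 * 2.65^2
= 0.5 * 72.5 * 7.0225
= 254.57 J

254.57 J


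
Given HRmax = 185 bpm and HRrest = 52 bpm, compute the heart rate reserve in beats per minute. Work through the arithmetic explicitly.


Heart rate reserve = maximum HR minus resting HR
HRR = 185 - 52 = 133 bpm

133 bpm


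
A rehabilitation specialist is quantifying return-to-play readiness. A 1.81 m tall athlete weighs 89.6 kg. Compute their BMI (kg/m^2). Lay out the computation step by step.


height^2 = 3.2761 m^2
BMI = 89.6 / 3.2761 = 27.35 kg/m^2

27.35 kg/m^2


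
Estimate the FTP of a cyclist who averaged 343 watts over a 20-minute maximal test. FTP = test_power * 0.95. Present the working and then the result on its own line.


FTP = 343 * 0.95 = 325.85 W

325.85 W


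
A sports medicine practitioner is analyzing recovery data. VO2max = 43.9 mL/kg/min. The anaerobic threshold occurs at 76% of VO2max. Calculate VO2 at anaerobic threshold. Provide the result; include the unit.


AT fraction = 76 / 100 = 0.76
AT VO2 = 43.9 * 0.76
= 33.36 mL/kg/min

33.36 mL/kg/min


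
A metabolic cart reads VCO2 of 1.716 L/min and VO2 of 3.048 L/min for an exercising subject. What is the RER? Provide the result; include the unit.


RER = VCO2 / VO2 = 1.716 / 3.048 = 0.563

0.563


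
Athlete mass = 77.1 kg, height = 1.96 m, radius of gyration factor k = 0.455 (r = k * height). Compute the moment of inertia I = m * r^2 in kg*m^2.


r = k * height = 0.455 * 1.96 = 0.8918 m
r^2 = 0.8918^2 = 0.795307
I = 77.1 * 0.795307 = 61.318 kg*m^2

61.318 kg*m^2


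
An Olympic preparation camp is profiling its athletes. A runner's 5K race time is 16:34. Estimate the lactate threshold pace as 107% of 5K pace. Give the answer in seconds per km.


Total race time = 16*60 + 34 = 994 seconds
5K pace = 994 / 5 = 198.8 sec/km
LT pace = 198.8 * 1.07 = 212.72 sec/km

212.72 s/km


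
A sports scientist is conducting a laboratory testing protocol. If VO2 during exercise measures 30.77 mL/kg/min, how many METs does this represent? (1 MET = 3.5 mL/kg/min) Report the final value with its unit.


METs = VO2 / 3.5 = 30.77 / 3.5 = 8.79

8.79 METs


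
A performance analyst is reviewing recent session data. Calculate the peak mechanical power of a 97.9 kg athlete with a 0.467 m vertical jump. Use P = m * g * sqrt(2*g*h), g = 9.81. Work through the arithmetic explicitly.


First, sqrt(2gh) = sqrt(2 * 9.81 * 0.467)
= sqrt(9.16254) = 3.026969 m/s
Power = 97.9 * 9.81 * 3.026969 = 2907.1 W

2907.1 W


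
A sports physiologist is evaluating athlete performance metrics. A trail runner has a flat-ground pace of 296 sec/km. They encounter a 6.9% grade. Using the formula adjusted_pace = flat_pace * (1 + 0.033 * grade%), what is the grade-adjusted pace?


Grade factor = 1 + 0.033 * 6.9 = 1.2277
Adjusted = 296 * 1.2277 = 363.4 sec/km

363.4 s/km


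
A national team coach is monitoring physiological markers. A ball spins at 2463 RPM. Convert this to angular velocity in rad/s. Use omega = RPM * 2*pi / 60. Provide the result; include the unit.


omega = 2463 * 2 * pi / 60
= 2463 * 6.28318531 / 60
= 15475.485 / 60
= 257.925 rad/s

257.925 rad/s


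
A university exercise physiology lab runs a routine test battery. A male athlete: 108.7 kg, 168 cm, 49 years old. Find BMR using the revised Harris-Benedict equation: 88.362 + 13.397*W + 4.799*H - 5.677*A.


Intercept = 88.362
Weight contribution = 13.397 * 108.7 = 1456.2539
Height contribution = 4.799 * 168 = 806.232
Age contribution = 5.677 * 49 = 278.173
BMR = 88.362 + 1456.2539 + 806.232 - 278.173
= 2072.67 kcal/day

2072.67 kcal/day


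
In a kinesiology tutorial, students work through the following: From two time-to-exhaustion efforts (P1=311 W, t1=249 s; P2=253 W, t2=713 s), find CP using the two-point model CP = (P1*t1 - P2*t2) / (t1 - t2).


Work in trial 1 = 77439 J
Work in trial 2 = 180389 J
Delta work = -102950 J
Delta time = -464 s
CP = -102950 / -464 = 221.88 W

221.88 W


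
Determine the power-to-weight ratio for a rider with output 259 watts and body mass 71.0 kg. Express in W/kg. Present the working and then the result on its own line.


P/W = 259 / 71.0 = 3.648 W/kg

3.648 W/kg


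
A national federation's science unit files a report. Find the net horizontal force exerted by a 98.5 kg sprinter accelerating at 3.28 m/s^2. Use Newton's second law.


Newton's second law: F = m * a
F = 98.5 * 3.28 = 323.08 N

323.08 N


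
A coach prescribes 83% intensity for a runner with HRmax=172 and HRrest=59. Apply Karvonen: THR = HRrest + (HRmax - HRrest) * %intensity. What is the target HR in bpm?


Heart rate reserve = 172 - 59 = 113
Intensity fraction = 83 / 100 = 0.83
THR = 59 + 113 * 0.83 = 152.79 bpm

152.79 bpm


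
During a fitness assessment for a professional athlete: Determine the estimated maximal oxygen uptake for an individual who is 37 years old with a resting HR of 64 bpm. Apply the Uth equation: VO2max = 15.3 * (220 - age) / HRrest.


HRmax = 220 - 37 = 183
VO2max = 15.3 * (183 / 64)
= 15.3 * 2.8594
= 43.75 mL/kg/min

43.75 mL/kg/min


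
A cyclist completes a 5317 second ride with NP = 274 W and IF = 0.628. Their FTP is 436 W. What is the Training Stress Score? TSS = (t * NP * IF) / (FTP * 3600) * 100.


t * NP * IF = 5317 * 274 * 0.628 = 914906.824
FTP * 3600 = 1569600
TSS = (914906.824 / 1569600) * 100 = 58.29

58.29 TSS


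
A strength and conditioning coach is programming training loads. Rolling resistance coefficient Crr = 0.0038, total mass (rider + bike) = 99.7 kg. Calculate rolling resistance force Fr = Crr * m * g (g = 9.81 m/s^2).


Fr = Crr * m * g
= 0.0038 * 99.7 * 9.81
= 3.717 N

3.717 N


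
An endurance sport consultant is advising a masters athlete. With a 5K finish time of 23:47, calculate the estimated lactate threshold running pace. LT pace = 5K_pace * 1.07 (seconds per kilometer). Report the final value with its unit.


Race duration = 1427 s for 5 km
Average pace = 1427 / 5 = 285.4 s/km
LT pace = 285.4 * 1.07
= 305.38 s/km

305.38 s/km


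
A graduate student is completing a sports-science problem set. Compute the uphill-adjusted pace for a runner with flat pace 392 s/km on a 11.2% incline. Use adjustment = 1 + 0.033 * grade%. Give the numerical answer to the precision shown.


Adjustment factor = 1 + 0.033 * 11.2 = 1.3696
Grade-adjusted pace = 392 * 1.3696 = 536.88 s/km

536.88 s/km


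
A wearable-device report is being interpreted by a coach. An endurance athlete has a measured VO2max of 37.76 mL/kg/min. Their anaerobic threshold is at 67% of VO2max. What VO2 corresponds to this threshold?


Anaerobic threshold VO2 = VO2max * 67%
= 37.76 * 0.67
= 25.3 mL/kg/min

25.3 mL/kg/min


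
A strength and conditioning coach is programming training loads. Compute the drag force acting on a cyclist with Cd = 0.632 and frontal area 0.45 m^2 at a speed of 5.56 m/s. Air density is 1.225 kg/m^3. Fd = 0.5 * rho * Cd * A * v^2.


Step 1: v^2 = 30.9136
Step 2: Fd = 0.5 * 1.225 * 0.632 * 0.45 * 30.9136
= 5.385 N

5.385 N


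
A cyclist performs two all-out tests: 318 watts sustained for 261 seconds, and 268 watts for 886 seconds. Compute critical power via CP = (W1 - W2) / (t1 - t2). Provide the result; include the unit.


W1 = P1 * t1 = 318 * 261 = 82998 J
W2 = P2 * t2 = 268 * 886 = 237448 J
CP = (82998 - 237448) / (261 - 886)
= 247.12 W

247.12 W


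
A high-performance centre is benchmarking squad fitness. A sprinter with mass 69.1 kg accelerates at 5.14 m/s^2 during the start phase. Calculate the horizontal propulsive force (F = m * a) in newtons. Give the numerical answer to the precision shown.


F = m * a
= 69.1 * 5.14
= 355.17 N

355.17 N


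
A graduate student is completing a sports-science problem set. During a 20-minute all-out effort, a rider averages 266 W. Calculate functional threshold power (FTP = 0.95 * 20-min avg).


FTP = 0.95 * 266
= 252.7 W

252.7 W


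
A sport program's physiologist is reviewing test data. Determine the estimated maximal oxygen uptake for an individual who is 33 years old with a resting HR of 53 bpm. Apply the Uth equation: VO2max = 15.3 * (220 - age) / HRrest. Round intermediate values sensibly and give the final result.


HRmax = 220 - 33 = 187
VO2max = 15.3 * (187 / 53)
= 15.3 * 3.5283
= 53.98 mL/kg/min

53.98 mL/kg/min


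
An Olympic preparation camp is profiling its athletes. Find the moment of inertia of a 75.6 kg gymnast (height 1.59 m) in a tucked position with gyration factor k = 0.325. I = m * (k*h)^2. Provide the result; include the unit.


Radius of gyration = 0.325 * 1.59 = 0.51675 m
I = 75.6 * 0.51675^2
= 75.6 * 0.267031
= 20.188 kg*m^2

20.188 kg*m^2


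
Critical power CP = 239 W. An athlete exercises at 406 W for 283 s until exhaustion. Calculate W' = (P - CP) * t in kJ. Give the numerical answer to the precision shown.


P - CP = 406 - 239 = 167 W
W' = 167 * 283 = 47261 J
= 47261 / 1000 = 47.261 kJ

47.261 kJ


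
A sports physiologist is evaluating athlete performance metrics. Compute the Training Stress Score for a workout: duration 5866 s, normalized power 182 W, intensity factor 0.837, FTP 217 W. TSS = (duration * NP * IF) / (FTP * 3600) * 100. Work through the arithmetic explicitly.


Product = 5866 * 182 * 0.837 = 893591.244
Base = 217 * 3600 = 781200
TSS = 893591.244 / 781200 * 100 = 114.39

114.39 TSS


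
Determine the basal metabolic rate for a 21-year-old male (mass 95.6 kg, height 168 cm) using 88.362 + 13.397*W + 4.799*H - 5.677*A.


BMR = 88.362 + 13.397*95.6 + 4.799*168 - 5.677*21
= 2056.13 kcal/day

2056.13 kcal/day


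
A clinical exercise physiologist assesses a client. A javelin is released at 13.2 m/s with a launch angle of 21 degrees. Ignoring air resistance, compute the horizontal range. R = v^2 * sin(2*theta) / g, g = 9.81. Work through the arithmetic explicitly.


Launch speed squared = 174.24
sin(2 * 21 deg) = 0.669131
Range = 174.24 * 0.669131 / 9.81
= 11.885 m

11.885 m


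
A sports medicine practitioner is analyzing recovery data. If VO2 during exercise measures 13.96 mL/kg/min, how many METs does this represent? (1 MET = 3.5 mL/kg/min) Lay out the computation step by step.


METs = VO2 / 3.5 = 13.96 / 3.5 = 3.99

3.99 METs


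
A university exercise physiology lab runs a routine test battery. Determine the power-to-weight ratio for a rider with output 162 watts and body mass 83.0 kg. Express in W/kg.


P/W = 162 / 83.0 = 1.952 W/kg

1.952 W/kg


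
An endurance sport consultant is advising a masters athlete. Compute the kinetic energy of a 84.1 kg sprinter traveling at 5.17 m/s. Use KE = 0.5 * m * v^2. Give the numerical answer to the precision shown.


Velocity squared = 26.7289
KE = 0.5 * 84.1 * 26.7289 = 1123.95 J

1123.95 J


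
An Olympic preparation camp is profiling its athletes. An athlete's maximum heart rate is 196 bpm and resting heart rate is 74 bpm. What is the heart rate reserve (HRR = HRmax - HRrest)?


HRR = HRmax - HRrest
= 196 - 74
= 122 bpm

122 bpm


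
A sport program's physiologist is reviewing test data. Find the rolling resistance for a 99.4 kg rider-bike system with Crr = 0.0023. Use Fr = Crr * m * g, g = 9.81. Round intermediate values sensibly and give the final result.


m * g = 99.4 * 9.81 = 975.114 N
Fr = 0.0023 * 975.114 = 2.243 N

2.243 N


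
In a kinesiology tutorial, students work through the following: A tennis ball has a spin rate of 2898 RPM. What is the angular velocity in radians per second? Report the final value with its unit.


Convert RPM to rad/s: multiply by 2*pi and divide by 60
omega = 2898 * 2 * pi / 60
= 303.478 rad/s

303.478 rad/s


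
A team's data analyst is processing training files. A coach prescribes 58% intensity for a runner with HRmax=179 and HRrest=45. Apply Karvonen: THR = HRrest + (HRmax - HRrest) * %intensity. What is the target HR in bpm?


Heart rate reserve = 179 - 45 = 134
Intensity fraction = 58 / 100 = 0.58
THR = 45 + 134 * 0.58 = 122.72 bpm

122.72 bpm


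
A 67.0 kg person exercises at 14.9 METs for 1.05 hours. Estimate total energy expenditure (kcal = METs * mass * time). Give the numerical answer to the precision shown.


Energy = METs * mass(kg) * time(h)
= 14.9 * 67.0 * 1.05
= 1048.22 kcal

1048.22 kcal


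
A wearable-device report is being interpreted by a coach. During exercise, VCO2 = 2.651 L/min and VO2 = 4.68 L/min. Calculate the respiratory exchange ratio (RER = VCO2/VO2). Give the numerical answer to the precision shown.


RER = VCO2 / VO2
= 2.651 / 4.68
= 0.5665

0.5665


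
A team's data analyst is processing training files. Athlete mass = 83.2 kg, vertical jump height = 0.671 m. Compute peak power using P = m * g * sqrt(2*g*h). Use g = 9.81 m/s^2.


sqrt(2 * 9.81 * 0.671) = sqrt(13.16502) = 3.628363 m/s
P = 83.2 * 9.81 * 3.628363
= 2961.44 W

2961.44 W


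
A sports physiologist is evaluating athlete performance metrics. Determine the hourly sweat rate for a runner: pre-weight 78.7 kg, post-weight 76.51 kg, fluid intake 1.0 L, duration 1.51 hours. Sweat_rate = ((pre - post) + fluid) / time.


Mass lost = 78.7 - 76.51 = 2.19 kg
Add fluid consumed: 2.19 + 1.0 = 3.19 L total sweat
Sweat rate = 3.19 / 1.51 = 2.113 L/h

2.113 L/h


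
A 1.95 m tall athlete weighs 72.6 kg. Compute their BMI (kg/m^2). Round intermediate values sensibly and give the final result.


height^2 = 3.8025 m^2
BMI = 72.6 / 3.8025 = 19.09 kg/m^2

19.09 kg/m^2


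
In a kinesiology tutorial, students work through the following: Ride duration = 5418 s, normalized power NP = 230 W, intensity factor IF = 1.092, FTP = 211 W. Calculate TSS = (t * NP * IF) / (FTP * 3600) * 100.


Numerator = 5418 * 230 * 1.092 = 1360784.88
Denominator = 211 * 3600 = 759600
TSS = 1360784.88 / 759600 * 100
= 179.14

179.14 TSS


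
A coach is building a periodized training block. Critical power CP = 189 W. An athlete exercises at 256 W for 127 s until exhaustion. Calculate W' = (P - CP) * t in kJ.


P - CP = 256 - 189 = 67 W
W' = 67 * 127 = 8509 J
= 8509 / 1000 = 8.509 kJ

8.509 kJ


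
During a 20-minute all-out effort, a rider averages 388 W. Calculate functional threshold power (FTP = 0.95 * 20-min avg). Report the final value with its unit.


FTP = 0.95 * 388
= 368.6 W

368.6 W


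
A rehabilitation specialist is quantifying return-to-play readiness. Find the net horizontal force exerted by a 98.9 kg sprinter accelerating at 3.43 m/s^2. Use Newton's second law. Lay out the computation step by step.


Newton's second law: F = m * a
F = 98.9 * 3.43 = 339.23 N

339.23 N


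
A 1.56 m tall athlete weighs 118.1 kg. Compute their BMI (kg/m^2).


height^2 = 2.4336 m^2
BMI = 118.1 / 2.4336 = 48.53 kg/m^2

48.53 kg/m^2


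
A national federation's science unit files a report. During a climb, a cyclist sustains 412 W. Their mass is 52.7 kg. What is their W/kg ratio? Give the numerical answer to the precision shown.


Power-to-weight = 412 W / 52.7 kg
= 7.818 W/kg

7.818 W/kg


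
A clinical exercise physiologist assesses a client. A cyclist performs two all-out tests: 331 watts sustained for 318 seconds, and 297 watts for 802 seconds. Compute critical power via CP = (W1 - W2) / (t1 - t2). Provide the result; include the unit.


W1 = P1 * t1 = 331 * 318 = 105258 J
W2 = P2 * t2 = 297 * 802 = 238194 J
CP = (105258 - 238194) / (318 - 802)
= 274.66 W

274.66 W


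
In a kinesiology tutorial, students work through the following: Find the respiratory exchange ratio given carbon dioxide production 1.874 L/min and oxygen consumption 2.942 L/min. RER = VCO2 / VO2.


VCO2 = 1.874 L/min
VO2 = 2.942 L/min
RER = 1.874 / 2.942 = 0.637

0.637


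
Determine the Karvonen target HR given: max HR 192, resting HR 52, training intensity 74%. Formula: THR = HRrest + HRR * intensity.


HRR = HRmax - HRrest = 192 - 52 = 140
THR = 52 + 140 * 0.74
= 155.6 bpm

155.6 bpm


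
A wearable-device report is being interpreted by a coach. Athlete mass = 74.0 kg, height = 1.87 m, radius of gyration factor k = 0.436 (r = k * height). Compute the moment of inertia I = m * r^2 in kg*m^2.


r = k * height = 0.436 * 1.87 = 0.81532 m
r^2 = 0.81532^2 = 0.664747
I = 74.0 * 0.664747 = 49.191 kg*m^2

49.191 kg*m^2


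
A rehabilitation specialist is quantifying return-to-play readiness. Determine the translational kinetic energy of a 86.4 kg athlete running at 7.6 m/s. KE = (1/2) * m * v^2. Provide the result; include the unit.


KE = 0.5 * m * v^2
= 0.5 * 86.4 * 7.6^2
= 0.5 * 86.4 * 57.76
= 2495.23 J

2495.23 J


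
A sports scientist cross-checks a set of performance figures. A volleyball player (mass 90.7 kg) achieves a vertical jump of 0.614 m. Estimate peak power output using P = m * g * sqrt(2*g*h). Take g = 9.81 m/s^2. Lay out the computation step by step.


2 * g * h = 2 * 9.81 * 0.614 = 12.04668
sqrt(12.04668) = 3.470833 m/s
P = 90.7 * 9.81 * 3.470833 = 3088.23 W

3088.23 W


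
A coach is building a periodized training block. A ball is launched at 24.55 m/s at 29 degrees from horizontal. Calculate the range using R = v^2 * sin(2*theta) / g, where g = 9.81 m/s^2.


sin(2 * 29) = sin(58) = 0.848048
v^2 = 24.55^2 = 602.7025
R = 602.7025 * 0.848048 / 9.81
= 52.102 m

52.102 m


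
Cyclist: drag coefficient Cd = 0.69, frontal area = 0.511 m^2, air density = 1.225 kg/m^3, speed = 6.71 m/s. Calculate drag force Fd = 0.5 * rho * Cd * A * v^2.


v^2 = 6.71^2 = 45.0241
Fd = 0.5 * 1.225 * 0.69 * 0.511 * 45.0241
= 9.723 N

9.723 N


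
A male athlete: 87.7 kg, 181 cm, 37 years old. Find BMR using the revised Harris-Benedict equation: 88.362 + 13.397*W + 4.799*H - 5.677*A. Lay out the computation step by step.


Intercept = 88.362
Weight contribution = 13.397 * 87.7 = 1174.9169
Height contribution = 4.799 * 181 = 868.619
Age contribution = 5.677 * 37 = 210.049
BMR = 88.362 + 1174.9169 + 868.619 - 210.049
= 1921.85 kcal/day

1921.85 kcal/day


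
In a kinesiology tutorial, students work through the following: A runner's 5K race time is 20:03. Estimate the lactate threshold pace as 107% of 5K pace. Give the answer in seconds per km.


Total race time = 20*60 + 3 = 1203 seconds
5K pace = 1203 / 5 = 240.6 sec/km
LT pace = 240.6 * 1.07 = 257.44 sec/km

257.44 s/km


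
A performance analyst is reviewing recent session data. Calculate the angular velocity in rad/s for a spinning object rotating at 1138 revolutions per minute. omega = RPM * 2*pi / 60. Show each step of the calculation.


omega = RPM * 2*pi / 60
= 1138 * 6.28318531 / 60
= 119.171 rad/s

119.171 rad/s


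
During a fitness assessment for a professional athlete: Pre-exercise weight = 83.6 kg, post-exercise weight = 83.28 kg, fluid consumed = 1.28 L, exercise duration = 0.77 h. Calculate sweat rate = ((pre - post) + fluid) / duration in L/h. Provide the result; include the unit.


Weight loss = 83.6 - 83.28 = 0.32 kg (approx L)
Total sweat = 0.32 + 1.28 = 1.6 L
Sweat rate = 1.6 / 0.77 = 2.078 L/h

2.078 L/h


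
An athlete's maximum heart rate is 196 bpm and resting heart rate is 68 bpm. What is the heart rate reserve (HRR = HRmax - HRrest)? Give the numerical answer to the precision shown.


HRR = HRmax - HRrest
= 196 - 68
= 128 bpm

128 bpm


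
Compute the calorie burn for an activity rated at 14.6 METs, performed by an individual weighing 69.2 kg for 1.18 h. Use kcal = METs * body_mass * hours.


Product of METs and mass = 14.6 * 69.2 = 1010.32
Total kcal = 1010.32 * 1.18 = 1192.18 kcal

1192.18 kcal


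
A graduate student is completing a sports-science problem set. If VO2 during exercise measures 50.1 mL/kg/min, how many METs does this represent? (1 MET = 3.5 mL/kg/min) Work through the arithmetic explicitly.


METs = VO2 / 3.5 = 50.1 / 3.5 = 14.31

14.31 METs


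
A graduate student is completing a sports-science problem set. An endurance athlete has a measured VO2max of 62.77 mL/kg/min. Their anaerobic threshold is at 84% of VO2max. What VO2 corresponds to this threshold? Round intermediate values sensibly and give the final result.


Anaerobic threshold VO2 = VO2max * 84%
= 62.77 * 0.84
= 52.73 mL/kg/min

52.73 mL/kg/min


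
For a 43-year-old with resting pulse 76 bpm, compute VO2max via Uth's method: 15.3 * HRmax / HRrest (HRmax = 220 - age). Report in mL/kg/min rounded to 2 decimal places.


Step 1: HRmax = 220 - 43 = 177 bpm
Step 2: Ratio = 177 / 76 = 2.3289
Step 3: VO2max = 15.3 * 2.3289 = 35.63 mL/kg/min

35.63 mL/kg/min


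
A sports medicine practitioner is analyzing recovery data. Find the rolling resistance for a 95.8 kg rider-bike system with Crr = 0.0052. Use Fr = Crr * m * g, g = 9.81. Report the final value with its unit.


m * g = 95.8 * 9.81 = 939.798 N
Fr = 0.0052 * 939.798 = 4.887 N

4.887 N


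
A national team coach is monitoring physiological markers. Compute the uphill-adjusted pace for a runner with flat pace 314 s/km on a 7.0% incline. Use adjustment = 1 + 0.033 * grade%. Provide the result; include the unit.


Adjustment factor = 1 + 0.033 * 7.0 = 1.231
Grade-adjusted pace = 314 * 1.231 = 386.53 s/km

386.53 s/km


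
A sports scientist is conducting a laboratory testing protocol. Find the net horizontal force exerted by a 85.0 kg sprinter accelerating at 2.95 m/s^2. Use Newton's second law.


Newton's second law: F = m * a
F = 85.0 * 2.95 = 250.75 N

250.75 N


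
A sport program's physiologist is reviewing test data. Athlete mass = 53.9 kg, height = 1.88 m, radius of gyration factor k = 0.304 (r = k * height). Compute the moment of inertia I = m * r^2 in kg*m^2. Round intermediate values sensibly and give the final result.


r = k * height = 0.304 * 1.88 = 0.57152 m
r^2 = 0.57152^2 = 0.326635
I = 53.9 * 0.326635 = 17.606 kg*m^2

17.606 kg*m^2


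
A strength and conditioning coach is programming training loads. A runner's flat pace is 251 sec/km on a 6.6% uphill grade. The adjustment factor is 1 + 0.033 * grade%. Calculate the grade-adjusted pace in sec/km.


Factor = 1 + 0.033 * 6.6 = 1.2178
Adjusted pace = 251 * 1.2178
= 305.67 sec/km

305.67 s/km


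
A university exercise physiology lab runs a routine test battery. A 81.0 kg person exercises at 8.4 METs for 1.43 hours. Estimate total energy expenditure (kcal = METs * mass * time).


Energy = METs * mass(kg) * time(h)
= 8.4 * 81.0 * 1.43
= 972.97 kcal

972.97 kcal


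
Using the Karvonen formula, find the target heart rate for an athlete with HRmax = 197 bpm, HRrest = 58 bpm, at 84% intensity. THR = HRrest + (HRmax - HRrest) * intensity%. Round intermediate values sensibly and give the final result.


HRR = 197 - 58 = 139
THR = 58 + 139 * 0.84
= 58 + 116.76
= 174.76 bpm

174.76 bpm
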